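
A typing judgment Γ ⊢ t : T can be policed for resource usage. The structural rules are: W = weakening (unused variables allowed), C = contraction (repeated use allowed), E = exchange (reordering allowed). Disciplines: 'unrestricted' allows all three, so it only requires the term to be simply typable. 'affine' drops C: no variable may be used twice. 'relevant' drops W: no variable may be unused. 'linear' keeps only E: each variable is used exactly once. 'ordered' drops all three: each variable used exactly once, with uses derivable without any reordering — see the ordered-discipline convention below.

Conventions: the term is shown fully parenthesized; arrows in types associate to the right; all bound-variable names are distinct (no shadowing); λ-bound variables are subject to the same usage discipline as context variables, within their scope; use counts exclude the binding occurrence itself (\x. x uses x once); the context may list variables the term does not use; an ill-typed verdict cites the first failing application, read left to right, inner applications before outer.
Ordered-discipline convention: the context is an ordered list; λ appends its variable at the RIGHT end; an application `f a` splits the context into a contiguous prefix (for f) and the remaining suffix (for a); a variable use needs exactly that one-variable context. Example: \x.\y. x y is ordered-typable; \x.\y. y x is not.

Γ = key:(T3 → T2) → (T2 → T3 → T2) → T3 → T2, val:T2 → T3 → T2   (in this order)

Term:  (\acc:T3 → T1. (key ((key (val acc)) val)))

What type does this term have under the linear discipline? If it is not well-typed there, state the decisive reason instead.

not well-typed under linear — a type mismatch blocks all five
counts: key: 2, val: 2, acc (λ-bound): 1
left-to-right use order: key, key, val, acc, val
typing: ill-typed: argument of type T3 → T1 where T2 is required
across the five disciplines: ordered ✗ | linear ✗ | affine ✗ | relevant ✗ | unrestricted ✗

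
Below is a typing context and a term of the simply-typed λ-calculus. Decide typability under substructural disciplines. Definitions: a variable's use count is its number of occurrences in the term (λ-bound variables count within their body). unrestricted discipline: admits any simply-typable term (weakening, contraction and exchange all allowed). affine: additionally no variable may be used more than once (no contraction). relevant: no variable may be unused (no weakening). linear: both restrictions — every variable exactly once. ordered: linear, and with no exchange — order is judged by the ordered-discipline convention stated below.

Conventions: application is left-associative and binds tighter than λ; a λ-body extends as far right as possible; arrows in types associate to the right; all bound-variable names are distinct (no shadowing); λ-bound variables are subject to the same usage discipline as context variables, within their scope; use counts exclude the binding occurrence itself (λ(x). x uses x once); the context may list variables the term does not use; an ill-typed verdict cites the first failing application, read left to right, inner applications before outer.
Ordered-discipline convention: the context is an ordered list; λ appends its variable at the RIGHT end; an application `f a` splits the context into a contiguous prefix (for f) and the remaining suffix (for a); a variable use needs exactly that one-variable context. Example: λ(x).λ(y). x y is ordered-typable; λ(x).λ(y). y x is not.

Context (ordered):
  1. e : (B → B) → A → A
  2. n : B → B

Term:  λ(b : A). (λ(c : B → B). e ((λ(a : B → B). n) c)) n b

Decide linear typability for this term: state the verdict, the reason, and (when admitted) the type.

no — n ×2 used more than once (contraction); a never used (weakening)
counts: e=1, n=2, b (bound)=1, c (bound)=1, a (bound)=0
use order (left to right): e, n, c, n, b
typing: well-typed at A → A
per-discipline verdicts: ordered ✗, linear ✗, affine ✗, relevant ✗, unrestricted ✓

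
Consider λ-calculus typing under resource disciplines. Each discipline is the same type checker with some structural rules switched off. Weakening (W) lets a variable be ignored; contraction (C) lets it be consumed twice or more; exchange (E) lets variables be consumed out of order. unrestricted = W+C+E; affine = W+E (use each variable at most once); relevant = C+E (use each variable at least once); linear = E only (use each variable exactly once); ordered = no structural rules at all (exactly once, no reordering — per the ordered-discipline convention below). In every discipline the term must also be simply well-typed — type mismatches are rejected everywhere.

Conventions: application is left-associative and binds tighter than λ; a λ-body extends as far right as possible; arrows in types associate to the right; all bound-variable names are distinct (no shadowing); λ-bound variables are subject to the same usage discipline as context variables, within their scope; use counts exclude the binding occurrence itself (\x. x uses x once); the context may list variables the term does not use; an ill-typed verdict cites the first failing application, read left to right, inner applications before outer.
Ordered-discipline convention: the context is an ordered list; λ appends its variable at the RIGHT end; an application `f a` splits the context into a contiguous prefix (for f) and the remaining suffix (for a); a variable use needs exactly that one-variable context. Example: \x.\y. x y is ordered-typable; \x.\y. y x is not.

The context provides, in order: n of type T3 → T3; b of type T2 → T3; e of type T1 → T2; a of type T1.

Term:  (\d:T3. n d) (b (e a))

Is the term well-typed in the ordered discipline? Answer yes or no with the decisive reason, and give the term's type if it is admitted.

yes — n, b, e, a, d: once each, no exchange needed; term : T3
counts: n: 1×; b: 1×; e: 1×; a: 1×; d [bound]: 1×
use order (left to right): n, d, b, e, a
typing: well-typed at T3
across the five disciplines: ordered ✓ · linear ✓ · affine ✓ · relevant ✓ · unrestricted ✓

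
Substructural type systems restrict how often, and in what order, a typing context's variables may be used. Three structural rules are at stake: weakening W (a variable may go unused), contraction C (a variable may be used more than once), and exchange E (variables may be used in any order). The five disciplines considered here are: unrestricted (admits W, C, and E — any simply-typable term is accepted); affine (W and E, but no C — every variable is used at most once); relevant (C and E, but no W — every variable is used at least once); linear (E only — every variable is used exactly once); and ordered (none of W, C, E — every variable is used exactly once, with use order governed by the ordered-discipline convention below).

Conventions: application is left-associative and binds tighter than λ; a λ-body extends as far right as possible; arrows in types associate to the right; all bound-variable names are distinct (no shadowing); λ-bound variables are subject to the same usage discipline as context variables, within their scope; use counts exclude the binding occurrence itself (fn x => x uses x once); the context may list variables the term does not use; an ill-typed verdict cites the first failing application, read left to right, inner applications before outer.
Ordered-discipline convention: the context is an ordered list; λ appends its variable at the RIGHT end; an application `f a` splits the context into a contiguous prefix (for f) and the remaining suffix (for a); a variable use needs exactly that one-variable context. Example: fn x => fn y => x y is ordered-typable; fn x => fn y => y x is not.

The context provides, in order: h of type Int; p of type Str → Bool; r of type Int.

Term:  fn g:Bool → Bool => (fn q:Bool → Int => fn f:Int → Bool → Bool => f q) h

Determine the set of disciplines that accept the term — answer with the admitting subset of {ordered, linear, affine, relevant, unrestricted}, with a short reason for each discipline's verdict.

admitted in: none
usage: h ×1; p ×0; r ×0; g [bound] ×0; q [bound] ×1; f [bound] ×1
left-to-right use order: f, q, h
typing: ill-typed: an application expects Int but receives Bool → Int
ordered: ✗, the type mismatch rejects it
linear: ✗, not simply typable
affine: ✗, fails simple typing
relevant: ✗, a type mismatch blocks all five
unrestricted: ✗, the type mismatch rejects it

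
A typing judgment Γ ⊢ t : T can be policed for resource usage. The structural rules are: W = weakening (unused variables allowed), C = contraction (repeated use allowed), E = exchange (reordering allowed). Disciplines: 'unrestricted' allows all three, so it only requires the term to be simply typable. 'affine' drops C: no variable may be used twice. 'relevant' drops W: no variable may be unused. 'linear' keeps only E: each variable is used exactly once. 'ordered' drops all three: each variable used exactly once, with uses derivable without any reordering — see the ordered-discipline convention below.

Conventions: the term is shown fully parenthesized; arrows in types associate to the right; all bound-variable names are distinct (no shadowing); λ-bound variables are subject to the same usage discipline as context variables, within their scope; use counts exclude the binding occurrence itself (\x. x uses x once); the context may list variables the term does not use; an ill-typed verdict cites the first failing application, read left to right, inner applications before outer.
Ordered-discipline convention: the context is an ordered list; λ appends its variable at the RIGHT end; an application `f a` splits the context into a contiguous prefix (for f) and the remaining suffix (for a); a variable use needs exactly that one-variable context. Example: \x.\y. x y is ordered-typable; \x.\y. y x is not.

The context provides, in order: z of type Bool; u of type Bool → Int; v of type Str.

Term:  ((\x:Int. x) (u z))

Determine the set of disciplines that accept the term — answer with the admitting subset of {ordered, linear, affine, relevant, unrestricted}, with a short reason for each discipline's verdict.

admitted in: affine, unrestricted
usage: z=1, u=1, v=0, x [bound]=1
left-to-right use order: x, u, z
typing: ✓ — Int
ordered: ✗ — v never used (weakening)
linear: ✗ — v never used (weakening)
affine: ✓ — at most one use each (z, u, v, x)
relevant: ✗ — v never used (weakening)
unrestricted: ✓ — simply typable at Int; W, C, E all held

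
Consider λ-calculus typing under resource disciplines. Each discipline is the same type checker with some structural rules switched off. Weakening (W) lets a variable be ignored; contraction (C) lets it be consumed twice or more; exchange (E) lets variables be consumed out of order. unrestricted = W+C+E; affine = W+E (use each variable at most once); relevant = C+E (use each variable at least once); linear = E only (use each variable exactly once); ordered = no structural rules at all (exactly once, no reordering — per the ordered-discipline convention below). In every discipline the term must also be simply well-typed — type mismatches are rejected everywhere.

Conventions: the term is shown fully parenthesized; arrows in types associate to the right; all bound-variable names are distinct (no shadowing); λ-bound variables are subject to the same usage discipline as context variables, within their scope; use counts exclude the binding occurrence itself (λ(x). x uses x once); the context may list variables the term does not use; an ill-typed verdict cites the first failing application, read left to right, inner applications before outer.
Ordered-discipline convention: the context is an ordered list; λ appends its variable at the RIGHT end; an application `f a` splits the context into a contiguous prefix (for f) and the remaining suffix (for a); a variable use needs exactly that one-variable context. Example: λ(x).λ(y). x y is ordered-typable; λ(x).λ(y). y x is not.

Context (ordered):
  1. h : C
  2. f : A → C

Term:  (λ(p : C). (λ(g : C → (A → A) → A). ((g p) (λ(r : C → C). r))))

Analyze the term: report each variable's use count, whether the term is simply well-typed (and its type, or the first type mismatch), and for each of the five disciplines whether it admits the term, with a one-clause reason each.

variable uses: h=0, f=0, p (λ-bound)=1, g (λ-bound)=1, r (λ-bound)=1
use order (left to right): g, p, r
typing: ill-typed: an application expects A → A but receives (C → C) → C → C
ordered: ✗ — fails simple typing
linear: ✗ — a type mismatch blocks all five
affine: ✗ — the type mismatch rejects it
relevant: ✗ — not simply typable
unrestricted: ✗ — fails simple typing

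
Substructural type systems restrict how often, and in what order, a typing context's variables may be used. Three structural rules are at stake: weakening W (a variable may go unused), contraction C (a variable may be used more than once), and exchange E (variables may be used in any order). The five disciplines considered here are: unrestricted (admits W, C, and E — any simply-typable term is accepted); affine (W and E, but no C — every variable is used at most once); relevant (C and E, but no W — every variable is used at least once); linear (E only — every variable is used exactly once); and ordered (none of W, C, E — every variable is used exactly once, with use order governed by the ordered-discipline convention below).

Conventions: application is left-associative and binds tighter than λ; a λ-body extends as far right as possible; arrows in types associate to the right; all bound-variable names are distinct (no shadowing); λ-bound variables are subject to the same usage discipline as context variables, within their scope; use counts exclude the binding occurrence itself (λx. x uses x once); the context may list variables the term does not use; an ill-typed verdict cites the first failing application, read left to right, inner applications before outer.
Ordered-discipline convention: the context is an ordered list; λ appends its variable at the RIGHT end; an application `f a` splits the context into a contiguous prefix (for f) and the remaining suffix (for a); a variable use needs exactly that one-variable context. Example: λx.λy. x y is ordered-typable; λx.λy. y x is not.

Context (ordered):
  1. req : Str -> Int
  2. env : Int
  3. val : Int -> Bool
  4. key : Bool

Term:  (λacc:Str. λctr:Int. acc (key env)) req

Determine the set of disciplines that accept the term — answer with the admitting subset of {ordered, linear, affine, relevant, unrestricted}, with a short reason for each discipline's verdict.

admitted by: none
usage: req ×1; env ×1; val ×0; key ×1; acc (λ-bound) ×1; ctr (λ-bound) ×0
use order (left to right): acc, key, env, req
typing: ill-typed: non-function type Bool applied to an argument
ordered: ✗, fails simple typing
linear: ✗, a type mismatch blocks all five
affine: ✗, the type mismatch rejects it
relevant: ✗, not simply typable
unrestricted: ✗, fails simple typing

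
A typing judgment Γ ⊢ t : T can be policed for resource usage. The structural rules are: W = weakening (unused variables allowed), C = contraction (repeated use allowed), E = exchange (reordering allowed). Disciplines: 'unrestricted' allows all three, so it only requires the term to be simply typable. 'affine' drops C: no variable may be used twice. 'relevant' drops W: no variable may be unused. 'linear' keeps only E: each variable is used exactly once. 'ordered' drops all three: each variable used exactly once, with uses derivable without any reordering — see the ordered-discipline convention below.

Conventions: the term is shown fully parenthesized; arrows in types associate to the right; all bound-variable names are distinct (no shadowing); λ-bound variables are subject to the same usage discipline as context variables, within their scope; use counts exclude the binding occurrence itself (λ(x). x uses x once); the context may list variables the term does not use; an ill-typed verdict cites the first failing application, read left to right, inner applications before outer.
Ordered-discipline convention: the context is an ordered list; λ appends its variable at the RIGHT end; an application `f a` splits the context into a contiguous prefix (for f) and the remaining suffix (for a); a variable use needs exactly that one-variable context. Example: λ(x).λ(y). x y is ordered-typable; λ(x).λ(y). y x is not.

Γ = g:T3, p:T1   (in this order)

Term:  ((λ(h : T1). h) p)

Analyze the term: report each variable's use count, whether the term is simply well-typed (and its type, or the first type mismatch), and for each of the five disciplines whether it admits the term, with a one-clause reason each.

variable uses: g ×0; p ×1; h (λ-bound) ×1
order of uses: h, p
typing: well-typed at T1
ordered: ✗, g left unused
linear: ✗, g left unused
affine: ✓, no duplicate uses among g, p, h
relevant: ✗, g left unused
unrestricted: ✓, well-typed at T1; no restrictions here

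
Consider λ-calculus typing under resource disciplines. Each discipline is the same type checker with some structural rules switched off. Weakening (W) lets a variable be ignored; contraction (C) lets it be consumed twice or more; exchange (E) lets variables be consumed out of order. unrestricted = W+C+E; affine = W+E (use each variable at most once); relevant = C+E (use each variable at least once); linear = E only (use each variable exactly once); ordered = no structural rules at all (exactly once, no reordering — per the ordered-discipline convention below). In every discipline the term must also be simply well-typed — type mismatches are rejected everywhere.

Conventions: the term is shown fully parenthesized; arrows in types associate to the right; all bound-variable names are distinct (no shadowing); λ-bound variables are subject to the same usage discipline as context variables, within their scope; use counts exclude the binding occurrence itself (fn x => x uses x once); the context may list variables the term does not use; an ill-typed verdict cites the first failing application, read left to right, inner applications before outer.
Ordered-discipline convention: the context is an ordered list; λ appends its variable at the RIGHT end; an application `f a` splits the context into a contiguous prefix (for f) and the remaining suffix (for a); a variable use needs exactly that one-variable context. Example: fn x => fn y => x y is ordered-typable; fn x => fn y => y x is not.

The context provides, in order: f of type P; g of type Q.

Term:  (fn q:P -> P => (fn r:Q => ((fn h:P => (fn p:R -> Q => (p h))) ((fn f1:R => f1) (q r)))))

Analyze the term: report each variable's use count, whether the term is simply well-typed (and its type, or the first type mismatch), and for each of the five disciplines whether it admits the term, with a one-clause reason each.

use counts: f ×0, g ×0, q (λ-bound) ×1, r (λ-bound) ×1, h (λ-bound) ×1, p (λ-bound) ×1, f1 (λ-bound) ×1
order of uses: p, h, f1, q, r
typing: ill-typed: argument of type P where R is required
ordered ✗ (fails simple typing)
linear ✗ (a type mismatch blocks all five)
affine ✗ (the type mismatch rejects it)
relevant ✗ (not simply typable)
unrestricted ✗ (fails simple typing)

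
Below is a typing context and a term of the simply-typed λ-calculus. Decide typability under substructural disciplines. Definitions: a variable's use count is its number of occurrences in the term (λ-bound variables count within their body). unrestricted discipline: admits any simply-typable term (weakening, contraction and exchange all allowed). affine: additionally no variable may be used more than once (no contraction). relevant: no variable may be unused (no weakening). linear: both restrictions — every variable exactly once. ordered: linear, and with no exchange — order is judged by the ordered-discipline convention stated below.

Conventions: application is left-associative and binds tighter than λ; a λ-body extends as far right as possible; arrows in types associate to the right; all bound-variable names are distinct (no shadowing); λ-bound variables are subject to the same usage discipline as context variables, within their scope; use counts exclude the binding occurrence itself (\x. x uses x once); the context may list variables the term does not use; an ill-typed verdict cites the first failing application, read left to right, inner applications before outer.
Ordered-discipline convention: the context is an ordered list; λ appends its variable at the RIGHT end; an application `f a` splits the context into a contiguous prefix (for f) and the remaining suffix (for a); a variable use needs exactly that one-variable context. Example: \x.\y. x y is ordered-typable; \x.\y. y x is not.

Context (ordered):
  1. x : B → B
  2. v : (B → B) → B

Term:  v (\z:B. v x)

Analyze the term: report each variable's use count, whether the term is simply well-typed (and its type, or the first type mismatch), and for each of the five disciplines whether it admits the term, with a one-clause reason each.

variable uses: x=1, v=2, z (bound)=0
uses in reading order: v, v, x
typing: well-typed — term : B
ordered ✗ (repeated use of v ×2; needs weakening: z unused)
linear ✗ (repeated use of v ×2; needs weakening: z unused)
affine ✗ (repeated use of v ×2)
relevant ✗ (needs weakening: z unused)
unrestricted ✓ (well-typed at B; no restrictions here)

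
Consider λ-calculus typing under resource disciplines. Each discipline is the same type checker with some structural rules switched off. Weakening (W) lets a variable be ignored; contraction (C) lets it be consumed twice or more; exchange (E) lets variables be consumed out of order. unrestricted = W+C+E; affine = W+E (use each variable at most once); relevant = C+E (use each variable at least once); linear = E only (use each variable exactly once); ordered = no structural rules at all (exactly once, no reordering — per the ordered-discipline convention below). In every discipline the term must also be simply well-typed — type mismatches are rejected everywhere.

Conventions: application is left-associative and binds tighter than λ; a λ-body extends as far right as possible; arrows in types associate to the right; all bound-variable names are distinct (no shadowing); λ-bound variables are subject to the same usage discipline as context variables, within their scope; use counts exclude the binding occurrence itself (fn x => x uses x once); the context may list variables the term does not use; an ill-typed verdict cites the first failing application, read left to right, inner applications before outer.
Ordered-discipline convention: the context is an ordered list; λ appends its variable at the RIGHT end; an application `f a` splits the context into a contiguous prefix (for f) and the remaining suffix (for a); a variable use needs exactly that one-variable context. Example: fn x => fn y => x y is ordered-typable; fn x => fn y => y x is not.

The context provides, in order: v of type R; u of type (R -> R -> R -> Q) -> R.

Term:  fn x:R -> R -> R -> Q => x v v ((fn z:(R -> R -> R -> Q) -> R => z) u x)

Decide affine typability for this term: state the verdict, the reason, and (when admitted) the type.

no — v ×2, x ×2 used more than once (contraction)
variable uses: v: 2, u: 1, x (bound): 2, z (bound): 1
use order (left to right): x, v, v, z, u, x
typing: ✓ — (R -> R -> R -> Q) -> Q
summary: ordered ✗ · linear ✗ · affine ✗ · relevant ✓ · unrestricted ✓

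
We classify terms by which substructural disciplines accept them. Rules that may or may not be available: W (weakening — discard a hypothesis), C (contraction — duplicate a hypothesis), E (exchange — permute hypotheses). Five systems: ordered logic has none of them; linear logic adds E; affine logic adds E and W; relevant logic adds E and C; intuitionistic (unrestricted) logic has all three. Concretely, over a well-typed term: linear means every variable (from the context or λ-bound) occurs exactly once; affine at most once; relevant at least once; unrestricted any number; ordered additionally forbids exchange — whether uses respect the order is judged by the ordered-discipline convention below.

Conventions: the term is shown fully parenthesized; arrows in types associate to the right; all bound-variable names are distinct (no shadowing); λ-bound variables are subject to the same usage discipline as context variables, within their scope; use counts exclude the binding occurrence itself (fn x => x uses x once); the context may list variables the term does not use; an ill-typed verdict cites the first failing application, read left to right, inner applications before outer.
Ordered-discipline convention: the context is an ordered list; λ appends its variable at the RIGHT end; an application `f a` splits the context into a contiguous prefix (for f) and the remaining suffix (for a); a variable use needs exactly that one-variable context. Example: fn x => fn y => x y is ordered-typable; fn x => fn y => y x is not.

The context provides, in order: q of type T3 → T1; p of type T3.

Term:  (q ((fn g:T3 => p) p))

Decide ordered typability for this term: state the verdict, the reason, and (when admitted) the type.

no — needs contraction — p ×2; needs weakening: g unused
usage: q=1, p=2, g (bound)=0
left-to-right use order: q, p, p
typing: well-typed — term : T1
across the five disciplines: ordered ✗ · linear ✗ · affine ✗ · relevant ✗ · unrestricted ✓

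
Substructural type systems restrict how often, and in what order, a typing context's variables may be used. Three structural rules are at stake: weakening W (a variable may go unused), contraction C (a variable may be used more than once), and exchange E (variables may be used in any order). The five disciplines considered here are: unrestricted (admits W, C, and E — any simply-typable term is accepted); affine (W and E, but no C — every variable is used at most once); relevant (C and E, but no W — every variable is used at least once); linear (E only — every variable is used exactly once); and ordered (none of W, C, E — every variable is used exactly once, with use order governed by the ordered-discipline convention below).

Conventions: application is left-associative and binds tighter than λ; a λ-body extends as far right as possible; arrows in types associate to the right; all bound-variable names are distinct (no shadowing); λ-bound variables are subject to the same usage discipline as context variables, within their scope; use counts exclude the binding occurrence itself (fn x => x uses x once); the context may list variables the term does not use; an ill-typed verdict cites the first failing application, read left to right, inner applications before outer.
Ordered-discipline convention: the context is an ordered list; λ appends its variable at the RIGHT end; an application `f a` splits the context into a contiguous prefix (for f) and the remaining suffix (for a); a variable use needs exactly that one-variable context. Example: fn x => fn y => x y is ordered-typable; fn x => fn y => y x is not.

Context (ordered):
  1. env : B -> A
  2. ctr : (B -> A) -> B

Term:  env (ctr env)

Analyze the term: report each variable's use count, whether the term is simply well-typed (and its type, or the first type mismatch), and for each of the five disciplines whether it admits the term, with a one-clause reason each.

counts: env: 2, ctr: 1
order of uses: env, ctr, env
typing: ✓ — A
ordered: ✗ — uses contraction: env ×2
linear: ✗ — uses contraction: env ×2
affine: ✗ — uses contraction: env ×2
relevant: ✓ — at least one use each (env, ctr)
unrestricted: ✓ — well-typed at A; no restrictions here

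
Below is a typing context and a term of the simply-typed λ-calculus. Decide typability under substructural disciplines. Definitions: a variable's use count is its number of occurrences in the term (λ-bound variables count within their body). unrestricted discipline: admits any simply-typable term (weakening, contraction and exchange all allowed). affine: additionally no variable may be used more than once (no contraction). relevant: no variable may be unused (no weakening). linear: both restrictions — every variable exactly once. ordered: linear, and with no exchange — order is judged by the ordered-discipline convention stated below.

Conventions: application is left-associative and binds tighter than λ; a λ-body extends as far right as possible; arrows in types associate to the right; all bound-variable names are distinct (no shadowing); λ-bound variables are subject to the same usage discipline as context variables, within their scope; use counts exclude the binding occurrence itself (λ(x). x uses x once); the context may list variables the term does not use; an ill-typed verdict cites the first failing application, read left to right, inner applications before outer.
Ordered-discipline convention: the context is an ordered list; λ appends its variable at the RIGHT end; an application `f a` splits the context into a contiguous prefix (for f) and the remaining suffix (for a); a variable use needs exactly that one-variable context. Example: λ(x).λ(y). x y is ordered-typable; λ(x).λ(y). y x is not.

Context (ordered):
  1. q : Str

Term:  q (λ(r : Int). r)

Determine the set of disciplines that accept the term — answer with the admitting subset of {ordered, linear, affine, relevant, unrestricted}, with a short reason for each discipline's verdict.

admitting disciplines: none
variable uses: q ×1; r (λ-bound) ×1
left-to-right use order: q, r
typing: ill-typed: non-arrow in function slot: Str
ordered: ✗ — the type mismatch rejects it
linear: ✗ — not simply typable
affine: ✗ — fails simple typing
relevant: ✗ — a type mismatch blocks all five
unrestricted: ✗ — the type mismatch rejects it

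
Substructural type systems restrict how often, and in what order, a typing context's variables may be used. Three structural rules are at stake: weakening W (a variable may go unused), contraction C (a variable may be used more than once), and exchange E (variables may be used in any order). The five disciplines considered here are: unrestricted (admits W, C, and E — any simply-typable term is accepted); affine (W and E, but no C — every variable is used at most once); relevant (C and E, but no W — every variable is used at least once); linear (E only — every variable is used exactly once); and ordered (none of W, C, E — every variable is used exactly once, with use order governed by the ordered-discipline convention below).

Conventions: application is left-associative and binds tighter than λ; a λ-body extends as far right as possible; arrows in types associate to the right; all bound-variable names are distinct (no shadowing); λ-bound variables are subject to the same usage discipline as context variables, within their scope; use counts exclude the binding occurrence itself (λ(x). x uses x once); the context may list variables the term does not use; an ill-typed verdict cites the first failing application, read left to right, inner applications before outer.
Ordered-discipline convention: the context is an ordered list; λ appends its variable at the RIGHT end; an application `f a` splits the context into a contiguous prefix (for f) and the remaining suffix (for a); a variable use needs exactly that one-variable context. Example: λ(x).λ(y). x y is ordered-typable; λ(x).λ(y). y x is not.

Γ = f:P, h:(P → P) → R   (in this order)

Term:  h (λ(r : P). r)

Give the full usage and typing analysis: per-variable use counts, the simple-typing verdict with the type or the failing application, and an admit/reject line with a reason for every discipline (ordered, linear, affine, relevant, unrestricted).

use counts: f=0, h=1, r (bound)=1
uses in reading order: h, r
typing: the term checks, with type R
ordered: ✗ — f never used (weakening)
linear: ✗ — f never used (weakening)
affine: ✓ — no duplicate uses among f, h, r
relevant: ✗ — f never used (weakening)
unrestricted: ✓ — simply typable at R; W, C, E all held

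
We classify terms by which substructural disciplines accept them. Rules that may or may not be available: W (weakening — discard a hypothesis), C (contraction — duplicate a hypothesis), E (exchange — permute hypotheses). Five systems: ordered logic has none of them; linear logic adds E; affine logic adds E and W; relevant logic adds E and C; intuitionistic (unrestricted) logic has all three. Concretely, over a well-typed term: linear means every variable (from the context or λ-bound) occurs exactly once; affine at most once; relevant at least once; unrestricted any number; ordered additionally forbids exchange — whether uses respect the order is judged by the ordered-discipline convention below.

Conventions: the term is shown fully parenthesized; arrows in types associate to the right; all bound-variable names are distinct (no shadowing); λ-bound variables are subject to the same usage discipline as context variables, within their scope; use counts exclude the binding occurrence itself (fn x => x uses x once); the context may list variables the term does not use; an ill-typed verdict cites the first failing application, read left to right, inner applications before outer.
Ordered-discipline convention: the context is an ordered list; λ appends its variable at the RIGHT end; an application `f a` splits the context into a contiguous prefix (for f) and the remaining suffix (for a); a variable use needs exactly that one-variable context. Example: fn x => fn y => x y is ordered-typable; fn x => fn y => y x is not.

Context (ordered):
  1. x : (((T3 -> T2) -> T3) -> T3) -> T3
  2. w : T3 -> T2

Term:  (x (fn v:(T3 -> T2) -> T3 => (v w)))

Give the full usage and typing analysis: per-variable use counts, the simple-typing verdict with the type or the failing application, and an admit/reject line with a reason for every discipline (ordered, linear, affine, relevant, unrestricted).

use counts: x: 1×; w: 1×; v [bound]: 1×
left-to-right use order: x, v, w
typing: well-typed at T3
ordered ✗ (no contiguous prefix/suffix split fits x, v, w)
linear ✓ (single use per variable (x, w, v))
affine ✓ (at most one use each (x, w, v))
relevant ✓ (x, w, v: all used, weakening unneeded)
unrestricted ✓ (type-checks (T3) and nothing is barred)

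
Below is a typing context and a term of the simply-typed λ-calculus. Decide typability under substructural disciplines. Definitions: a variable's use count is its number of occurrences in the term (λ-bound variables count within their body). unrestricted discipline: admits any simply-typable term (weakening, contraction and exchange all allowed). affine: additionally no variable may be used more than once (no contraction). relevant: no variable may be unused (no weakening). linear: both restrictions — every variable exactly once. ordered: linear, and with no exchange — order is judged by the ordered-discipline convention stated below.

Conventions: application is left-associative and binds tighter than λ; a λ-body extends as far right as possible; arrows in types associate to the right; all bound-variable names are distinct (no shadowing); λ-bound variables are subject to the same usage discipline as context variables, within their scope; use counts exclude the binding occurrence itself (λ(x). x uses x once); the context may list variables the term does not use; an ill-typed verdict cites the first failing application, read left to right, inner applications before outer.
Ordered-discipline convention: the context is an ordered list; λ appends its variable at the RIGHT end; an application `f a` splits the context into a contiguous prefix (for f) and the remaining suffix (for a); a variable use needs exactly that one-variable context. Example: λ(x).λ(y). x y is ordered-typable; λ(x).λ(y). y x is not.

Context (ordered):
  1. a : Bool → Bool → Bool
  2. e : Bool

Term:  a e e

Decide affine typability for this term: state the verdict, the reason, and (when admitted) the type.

no — repeated use of e ×2
counts: a: 1×, e: 2×
order of uses: a, e, e
typing: well-typed — term : Bool
per-discipline verdicts: ordered ✗ · linear ✗ · affine ✗ · relevant ✓ · unrestricted ✓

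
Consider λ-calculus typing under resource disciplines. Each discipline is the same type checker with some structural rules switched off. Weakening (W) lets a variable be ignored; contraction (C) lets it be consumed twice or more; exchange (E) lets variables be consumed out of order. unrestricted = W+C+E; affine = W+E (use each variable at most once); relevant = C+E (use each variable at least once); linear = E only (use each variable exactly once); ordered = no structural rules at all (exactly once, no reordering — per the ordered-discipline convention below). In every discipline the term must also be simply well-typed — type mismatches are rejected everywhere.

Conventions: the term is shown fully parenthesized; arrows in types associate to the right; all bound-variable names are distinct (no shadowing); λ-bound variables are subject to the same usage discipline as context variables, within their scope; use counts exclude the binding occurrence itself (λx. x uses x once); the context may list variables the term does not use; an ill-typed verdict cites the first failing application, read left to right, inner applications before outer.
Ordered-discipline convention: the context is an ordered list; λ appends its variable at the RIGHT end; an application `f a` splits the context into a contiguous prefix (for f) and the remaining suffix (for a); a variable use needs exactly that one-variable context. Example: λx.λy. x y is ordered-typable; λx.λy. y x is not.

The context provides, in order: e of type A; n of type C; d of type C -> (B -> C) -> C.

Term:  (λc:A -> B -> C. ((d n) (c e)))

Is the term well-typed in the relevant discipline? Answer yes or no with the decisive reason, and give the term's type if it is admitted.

yes — e, n, d, c: all used, weakening unneeded; term : (A -> B -> C) -> C
variable uses: e=1, n=1, d=1, c (bound)=1
order of uses: d, n, c, e
typing: the term checks, with type (A -> B -> C) -> C
per-discipline verdicts: ordered ✗, linear ✓, affine ✓, relevant ✓, unrestricted ✓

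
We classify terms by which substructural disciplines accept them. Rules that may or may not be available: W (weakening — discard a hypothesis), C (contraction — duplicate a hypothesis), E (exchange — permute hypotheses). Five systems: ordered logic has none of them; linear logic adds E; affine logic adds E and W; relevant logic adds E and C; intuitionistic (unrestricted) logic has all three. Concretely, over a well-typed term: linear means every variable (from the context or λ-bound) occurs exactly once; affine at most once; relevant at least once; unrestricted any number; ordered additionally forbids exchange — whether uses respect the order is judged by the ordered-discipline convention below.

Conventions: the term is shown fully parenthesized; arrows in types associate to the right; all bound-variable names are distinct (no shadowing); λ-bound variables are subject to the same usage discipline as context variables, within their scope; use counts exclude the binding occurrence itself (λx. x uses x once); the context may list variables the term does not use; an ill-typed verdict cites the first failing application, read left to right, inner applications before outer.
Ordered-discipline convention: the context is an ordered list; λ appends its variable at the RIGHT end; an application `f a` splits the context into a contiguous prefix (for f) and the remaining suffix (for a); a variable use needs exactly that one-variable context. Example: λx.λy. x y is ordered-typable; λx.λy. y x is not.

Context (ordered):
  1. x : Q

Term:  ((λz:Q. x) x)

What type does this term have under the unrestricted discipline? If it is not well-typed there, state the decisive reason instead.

term : Q
counts: x=2; z [bound]=0
left-to-right use order: x, x
typing: ✓ — Q
summary: ordered ✗, linear ✗, affine ✗, relevant ✗, unrestricted ✓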